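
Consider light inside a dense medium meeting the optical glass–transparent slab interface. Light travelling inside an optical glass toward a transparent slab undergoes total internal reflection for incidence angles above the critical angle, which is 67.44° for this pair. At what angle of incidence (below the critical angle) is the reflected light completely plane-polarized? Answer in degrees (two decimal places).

n₂/n₁ = sin θ_c = sin 67.44° = 0.9235.
tan θ_B equals the same ratio, so θ_B = arctan(0.9235) = 42.72°.

θ_B ≈ 42.72°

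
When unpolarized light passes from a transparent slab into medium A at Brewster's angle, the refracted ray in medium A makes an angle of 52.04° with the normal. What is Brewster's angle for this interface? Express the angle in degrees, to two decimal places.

θ_B ≈ 37.96°

At Brewster's angle the reflected and refracted rays are perpendicular, so θ_B + θ_t = 90°.
θ_B = 90° − 52.04° = 37.96°.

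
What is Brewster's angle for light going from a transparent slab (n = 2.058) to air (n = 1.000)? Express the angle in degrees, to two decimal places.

tan θ_B = n₂/n₁ = 1.000/2.058 = 0.4859.
So θ_B = arctan 0.4859 = 25.92°.

θ_B ≈ 25.92°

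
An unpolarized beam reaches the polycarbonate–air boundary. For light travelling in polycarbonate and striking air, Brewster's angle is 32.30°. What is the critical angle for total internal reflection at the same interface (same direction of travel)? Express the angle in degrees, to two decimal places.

n₂/n₁ = tan 32.30° = 0.6322; the critical angle satisfies sin θ_c = n₂/n₁.
θ_c = arcsin(0.6322) = 39.21°.

θ_c ≈ 39.21°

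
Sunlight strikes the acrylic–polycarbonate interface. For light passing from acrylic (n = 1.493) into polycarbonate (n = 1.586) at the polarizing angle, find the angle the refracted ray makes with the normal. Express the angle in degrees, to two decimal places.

θ_B = arctan(n₂/n₁) = arctan(1.586/1.493) = 46.73°.
Since θ_B + θ_t = 90° at Brewster incidence, θ_t = 90° − 46.73° = 43.27°.

θ_t ≈ 43.27°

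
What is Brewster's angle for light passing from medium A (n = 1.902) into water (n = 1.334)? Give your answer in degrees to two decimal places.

At Brewster's angle the reflected and refracted rays are perpendicular, which with Snell's law gives tan θ_B = n₂/n₁.
Brewster's condition: tan θ_B = n₂/n₁ = 1.334/1.902 = 0.7014.
So θ_B = arctan 0.7014 = 35.04°.

θ_B ≈ 35.04°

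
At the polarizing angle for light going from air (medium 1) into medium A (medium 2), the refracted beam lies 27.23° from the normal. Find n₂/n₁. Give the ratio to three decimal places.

n₂/n₁ ≈ 1.943

At Brewster incidence θ_B = 90° − θ_t = 90° − 27.23° = 62.77°.
Then n₂/n₁ = tan θ_B = tan 62.77° = 1.943.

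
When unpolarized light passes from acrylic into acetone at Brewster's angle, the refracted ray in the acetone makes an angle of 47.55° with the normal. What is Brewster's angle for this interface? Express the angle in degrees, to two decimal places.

θ_B ≈ 42.45°

Since the reflected and refracted rays are at right angles at the polarizing angle, θ_B + θ_t = 90°.
So θ_B = 90° − θ_t = 90° − 47.55° = 42.45°.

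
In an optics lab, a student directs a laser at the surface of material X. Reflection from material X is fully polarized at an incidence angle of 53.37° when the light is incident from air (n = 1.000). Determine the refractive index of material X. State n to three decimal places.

n ≈ 1.345

At the polarizing angle, tan θ_B = n₂/n₁ with n₁ on the incident side (air) and n₂ on the transmitted side (material X).
n₂ = n₁ tan θ_B = 1.000 × tan 53.37° = 1.345.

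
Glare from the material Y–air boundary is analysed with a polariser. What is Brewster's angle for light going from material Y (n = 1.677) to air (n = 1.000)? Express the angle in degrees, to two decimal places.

θ_B ≈ 30.81°

Brewster's condition: tan θ_B = n₂/n₁ = 1.000/1.677 = 0.5963.
θ_B = arctan(0.5963) = 30.81°.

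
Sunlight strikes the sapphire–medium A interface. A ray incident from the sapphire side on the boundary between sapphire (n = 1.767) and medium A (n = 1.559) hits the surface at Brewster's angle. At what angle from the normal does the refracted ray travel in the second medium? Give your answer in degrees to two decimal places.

θ_B = arctan(n₂/n₁) = arctan(1.559/1.767) = 41.42°.
At Brewster's angle the reflected and refracted rays are perpendicular, so θ_t = 90° − θ_B = 90° − 41.42° = 48.58°.

θ_t ≈ 48.58°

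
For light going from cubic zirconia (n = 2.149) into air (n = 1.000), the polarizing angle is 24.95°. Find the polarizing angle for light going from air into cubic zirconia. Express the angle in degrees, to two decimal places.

The two Brewster angles are complementary: θ_B' = 90° − θ_B = 90° − 24.95° = 65.05°.

θ_B' ≈ 65.05°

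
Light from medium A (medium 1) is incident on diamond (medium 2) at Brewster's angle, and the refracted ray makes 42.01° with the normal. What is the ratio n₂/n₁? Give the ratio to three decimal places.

n₂/n₁ ≈ 1.110

θ_B + θ_t = 90°, so θ_B = 90° − 42.01° = 47.99°.
tan θ_B = n₂/n₁, so n₂/n₁ = tan 47.99° = 1.110.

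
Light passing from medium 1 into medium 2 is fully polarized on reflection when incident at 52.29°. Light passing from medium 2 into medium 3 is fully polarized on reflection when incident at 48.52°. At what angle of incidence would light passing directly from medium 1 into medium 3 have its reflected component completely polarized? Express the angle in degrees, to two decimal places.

n₂/n₁ = tan 52.29° = 1.2934 and n₃/n₂ = tan 48.52° = 1.1311.
n₃/n₁ = 1.4629. Then tan θ_B(1→3) = n₃/n₁, so θ_B(1→3) = arctan(1.4629) = 55.65°.

θ_B ≈ 55.65°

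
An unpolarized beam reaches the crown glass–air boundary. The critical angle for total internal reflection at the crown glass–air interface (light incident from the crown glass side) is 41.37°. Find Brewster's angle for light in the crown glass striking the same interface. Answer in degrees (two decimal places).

n₂/n₁ = sin θ_c = sin 41.37° = 0.6609.
tan θ_B equals the same ratio, so θ_B = arctan(0.6609) = 33.46°.

θ_B ≈ 33.46°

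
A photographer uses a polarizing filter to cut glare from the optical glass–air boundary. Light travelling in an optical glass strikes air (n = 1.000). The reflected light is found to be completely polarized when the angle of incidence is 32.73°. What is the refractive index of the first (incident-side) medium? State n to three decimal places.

Brewster's law: tan θ_B = n₂/n₁ (light incident in an optical glass, refracted into air).
n₁ = n₂ / tan θ_B = 1.000 / tan 32.73° = 1.556.

n ≈ 1.556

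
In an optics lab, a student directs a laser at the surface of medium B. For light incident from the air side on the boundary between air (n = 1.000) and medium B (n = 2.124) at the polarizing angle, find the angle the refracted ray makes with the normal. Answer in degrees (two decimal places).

θ_B = arctan(n₂/n₁) = arctan(2.124/1.000) = 64.79°.
The refracted ray is perpendicular to the reflected ray, so θ_t = 90° − θ_B = 25.21°.

θ_t ≈ 25.21°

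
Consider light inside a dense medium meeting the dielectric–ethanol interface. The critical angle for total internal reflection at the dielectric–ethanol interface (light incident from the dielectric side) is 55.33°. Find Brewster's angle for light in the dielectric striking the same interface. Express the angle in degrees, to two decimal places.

θ_B ≈ 39.44°

sin θ_c = n₂/n₁, so n₂/n₁ = sin 55.33° = 0.8224.
Brewster: tan θ_B = n₂/n₁ = 0.8224.
θ_B = arctan(0.8224) = 39.44°.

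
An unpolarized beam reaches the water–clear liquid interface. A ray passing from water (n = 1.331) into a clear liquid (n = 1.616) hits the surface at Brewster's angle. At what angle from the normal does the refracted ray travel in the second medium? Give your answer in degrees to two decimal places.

θ_t ≈ 39.48°

tan θ_B = n₂/n₁ = 1.616/1.331 = 1.2141, so θ_B = 50.52°.
The refracted ray is perpendicular to the reflected ray, so θ_t = 90° − θ_B = 39.48°.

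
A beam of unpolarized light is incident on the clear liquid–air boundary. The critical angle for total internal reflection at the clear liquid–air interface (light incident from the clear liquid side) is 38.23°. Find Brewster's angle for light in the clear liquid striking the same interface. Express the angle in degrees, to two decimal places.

n₂/n₁ = sin θ_c = sin 38.23° = 0.6188.
tan θ_B equals the same ratio, so θ_B = arctan(0.6188) = 31.75°.

θ_B ≈ 31.75°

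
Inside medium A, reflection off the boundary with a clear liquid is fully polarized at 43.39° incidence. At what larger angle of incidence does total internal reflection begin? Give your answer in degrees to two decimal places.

tan θ_B = n₂/n₁ = tan 43.39° = 0.9453.
Total internal reflection: sin θ_c = n₂/n₁ = 0.9453.
θ_c = arcsin(0.9453) = 70.97°.

θ_c ≈ 70.97°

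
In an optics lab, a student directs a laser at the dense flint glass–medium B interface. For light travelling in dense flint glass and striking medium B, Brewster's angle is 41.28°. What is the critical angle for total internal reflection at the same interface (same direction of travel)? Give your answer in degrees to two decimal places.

θ_c ≈ 61.39°

n₂/n₁ = tan 41.28° = 0.8779; the critical angle satisfies sin θ_c = n₂/n₁.
θ_c = arcsin(0.8779) = 61.39°.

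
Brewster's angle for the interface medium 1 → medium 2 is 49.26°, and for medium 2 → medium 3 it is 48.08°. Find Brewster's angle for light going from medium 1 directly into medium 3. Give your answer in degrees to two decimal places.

θ_B ≈ 52.28°

n₂/n₁ = tan 49.26° = 1.1610 and n₃/n₂ = tan 48.08° = 1.1137.
n₃/n₁ = 1.2930. Then tan θ_B(1→3) = n₃/n₁, so θ_B(1→3) = arctan(1.2930) = 52.28°.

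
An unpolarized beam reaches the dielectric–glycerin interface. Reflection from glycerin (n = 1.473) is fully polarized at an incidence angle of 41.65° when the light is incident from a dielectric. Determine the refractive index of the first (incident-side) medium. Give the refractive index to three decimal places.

n ≈ 1.656

Full polarization of the reflected beam means tan θ_B = n₂/n₁, where n₁ is the incident medium (a dielectric).
n₁ = n₂ / tan θ_B = 1.473 / tan 41.65° = 1.656.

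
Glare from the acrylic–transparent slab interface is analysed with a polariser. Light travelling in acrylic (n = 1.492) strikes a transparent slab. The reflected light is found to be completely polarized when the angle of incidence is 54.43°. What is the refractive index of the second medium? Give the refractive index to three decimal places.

Brewster's law: tan θ_B = n₂/n₁ (light incident in acrylic, refracted into a transparent slab).
n₂ = n₁ tan θ_B = 1.492 × tan 54.43° = 2.086.

n ≈ 2.086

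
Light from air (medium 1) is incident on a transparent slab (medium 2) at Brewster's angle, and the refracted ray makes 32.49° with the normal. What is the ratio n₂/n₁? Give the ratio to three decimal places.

n₂/n₁ ≈ 1.570

θ_B + θ_t = 90°, so θ_B = 90° − 32.49° = 57.51°.
tan θ_B = n₂/n₁, so n₂/n₁ = tan 57.51° = 1.570.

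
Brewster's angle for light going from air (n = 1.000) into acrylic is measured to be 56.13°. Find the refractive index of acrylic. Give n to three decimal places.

Full polarization of the reflected beam means tan θ_B = n₂/n₁, where n₁ is the incident medium (air).
n₂ = n₁ tan θ_B = 1.000 × tan 56.13° = 1.490.

n ≈ 1.490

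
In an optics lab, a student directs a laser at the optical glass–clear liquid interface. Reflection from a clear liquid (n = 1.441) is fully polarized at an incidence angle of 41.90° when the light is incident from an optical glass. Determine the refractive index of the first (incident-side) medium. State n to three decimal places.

At the polarizing angle, tan θ_B = n₂/n₁ with n₁ on the incident side (an optical glass) and n₂ on the transmitted side (a clear liquid).
n₁ = n₂ / tan θ_B = 1.441 / tan 41.90° = 1.606.

n ≈ 1.606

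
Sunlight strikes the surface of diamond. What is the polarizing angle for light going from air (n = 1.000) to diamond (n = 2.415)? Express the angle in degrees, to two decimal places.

Here n₂/n₁ = 2.415/1.000 = 2.4150, and Brewster's law gives tan θ_B = n₂/n₁. Taking the arctangent, θ_B = 67.51°.

θ_B ≈ 67.51°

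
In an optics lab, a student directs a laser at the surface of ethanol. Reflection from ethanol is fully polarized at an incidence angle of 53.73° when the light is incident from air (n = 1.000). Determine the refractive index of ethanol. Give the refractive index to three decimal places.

Brewster's law: tan θ_B = n₂/n₁ (light incident in air, refracted into ethanol).
n₂ = n₁ tan θ_B = 1.000 × tan 53.73° = 1.363.

n ≈ 1.363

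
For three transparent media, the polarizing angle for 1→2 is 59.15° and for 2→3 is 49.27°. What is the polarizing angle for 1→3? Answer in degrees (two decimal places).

θ_B ≈ 62.78°

Each Brewster angle gives a ratio: n₂/n₁ = tan 59.15° = 1.6742, n₃/n₂ = tan 49.27° = 1.1614.
So n₃/n₁ = (n₂/n₁)(n₃/n₂) = 1.6742 × 1.1614 = 1.9444.
θ_B(1→3) = arctan(1.9444) = 62.78°.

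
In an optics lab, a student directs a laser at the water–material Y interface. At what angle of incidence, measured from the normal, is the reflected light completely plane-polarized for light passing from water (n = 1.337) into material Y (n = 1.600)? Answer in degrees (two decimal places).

θ_B ≈ 50.12°

Here n₂/n₁ = 1.600/1.337 = 1.1967, and Brewster's law gives tan θ_B = n₂/n₁.
θ_B = arctan(1.1967) = 50.12°.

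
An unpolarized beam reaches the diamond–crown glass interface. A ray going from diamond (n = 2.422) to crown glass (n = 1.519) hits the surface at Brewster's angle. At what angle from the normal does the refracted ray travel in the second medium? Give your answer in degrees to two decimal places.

θ_t ≈ 57.91°

θ_B = arctan(n₂/n₁) = arctan(1.519/2.422) = 32.09°.
At Brewster's angle the reflected and refracted rays are perpendicular, so θ_t = 90° − θ_B = 90° − 32.09° = 57.91°.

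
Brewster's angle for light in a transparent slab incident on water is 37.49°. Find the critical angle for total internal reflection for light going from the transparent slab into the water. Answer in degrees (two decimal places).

θ_c ≈ 50.09°

From Brewster, n₂/n₁ = tan θ_B = tan 37.49° = 0.7670.
Then sin θ_c = n₂/n₁ = 0.7670, so θ_c = arcsin 0.7670 = 50.09°.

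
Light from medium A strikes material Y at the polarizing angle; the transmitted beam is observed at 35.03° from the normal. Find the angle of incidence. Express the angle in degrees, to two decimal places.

Brewster's condition makes the reflected and refracted beams perpendicular: θ_B + θ_t = 90°.
θ_B = 90° − 35.03° = 54.97°.

θ_B ≈ 54.97°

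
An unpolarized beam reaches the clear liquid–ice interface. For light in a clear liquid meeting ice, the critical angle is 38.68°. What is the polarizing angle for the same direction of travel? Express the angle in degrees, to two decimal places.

sin θ_c = n₂/n₁, so n₂/n₁ = sin 38.68° = 0.6250.
Brewster: tan θ_B = n₂/n₁ = 0.6250.
θ_B = arctan(0.6250) = 32.00°.

θ_B ≈ 32.00°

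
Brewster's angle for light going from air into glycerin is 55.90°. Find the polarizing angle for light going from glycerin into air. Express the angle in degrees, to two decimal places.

Reversing the direction swaps n₁ and n₂, so tan θ_B' = 1/tan θ_B and θ_B' = 90° − θ_B.
Hence θ_B' = 90° − 55.90° = 34.10°.

θ_B' ≈ 34.10°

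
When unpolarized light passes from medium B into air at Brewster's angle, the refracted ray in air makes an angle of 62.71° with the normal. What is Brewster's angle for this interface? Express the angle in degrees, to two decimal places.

θ_B ≈ 27.29°

At Brewster's angle the reflected and refracted rays are perpendicular, so θ_B + θ_t = 90°.
So θ_B = 90° − θ_t = 90° − 62.71° = 27.29°.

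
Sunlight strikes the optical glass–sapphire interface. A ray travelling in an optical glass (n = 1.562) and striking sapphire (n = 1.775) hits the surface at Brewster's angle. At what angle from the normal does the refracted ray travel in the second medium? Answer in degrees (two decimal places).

θ_B = arctan(n₂/n₁) = arctan(1.775/1.562) = 48.65°.
The refracted ray is perpendicular to the reflected ray, so θ_t = 90° − θ_B = 41.35°.

θ_t ≈ 41.35°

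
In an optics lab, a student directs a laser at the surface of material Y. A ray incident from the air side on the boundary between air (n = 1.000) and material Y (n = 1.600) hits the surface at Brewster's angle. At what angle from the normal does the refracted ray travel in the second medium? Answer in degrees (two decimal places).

First find Brewster's angle: tan θ_B = 1.600/1.000 = 1.6000, giving θ_B = 57.99°.
At Brewster's angle the reflected and refracted rays are perpendicular, so θ_t = 90° − θ_B = 90° − 57.99° = 32.01°.

θ_t ≈ 32.01°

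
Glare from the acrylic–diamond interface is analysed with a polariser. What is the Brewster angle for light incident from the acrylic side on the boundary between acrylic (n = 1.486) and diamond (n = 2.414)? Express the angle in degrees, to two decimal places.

The reflected p-component vanishes when tan θ_B = n₂/n₁.
Here n₂/n₁ = 2.414/1.486 = 1.6245, and Brewster's law gives tan θ_B = n₂/n₁.
θ_B = arctan(1.6245) = 58.38°.

θ_B ≈ 58.38°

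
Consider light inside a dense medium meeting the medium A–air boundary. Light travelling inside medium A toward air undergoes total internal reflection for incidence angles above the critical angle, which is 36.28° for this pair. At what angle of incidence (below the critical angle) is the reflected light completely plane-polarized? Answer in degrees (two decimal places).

θ_B ≈ 30.61°

At the critical angle sin θ_c = n₂/n₁, giving n₂/n₁ = sin 36.28° = 0.5917.
Then tan θ_B = n₂/n₁ = 0.5917, so θ_B = arctan 0.5917 = 30.61°.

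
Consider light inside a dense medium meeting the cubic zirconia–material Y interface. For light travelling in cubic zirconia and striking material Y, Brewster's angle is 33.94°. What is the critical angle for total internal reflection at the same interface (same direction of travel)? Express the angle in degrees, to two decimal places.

tan θ_B = n₂/n₁ = tan 33.94° = 0.6730.
Total internal reflection: sin θ_c = n₂/n₁ = 0.6730.
θ_c = arcsin(0.6730) = 42.30°.

θ_c ≈ 42.30°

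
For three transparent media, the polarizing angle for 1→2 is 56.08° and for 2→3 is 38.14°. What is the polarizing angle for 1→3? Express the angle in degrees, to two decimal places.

tan θ_B(1→2) = n₂/n₁ = tan 56.08° = 1.4870.
tan θ_B(2→3) = n₃/n₂ = tan 38.14° = 0.7852.
Multiplying, n₃/n₁ = 1.4870 × 0.7852 = 1.1677, and θ_B(1→3) = arctan 1.1677 = 49.42°.

θ_B ≈ 49.42°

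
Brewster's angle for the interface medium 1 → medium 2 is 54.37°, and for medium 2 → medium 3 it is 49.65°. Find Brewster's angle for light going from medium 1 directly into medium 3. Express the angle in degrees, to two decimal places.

tan θ_B(1→2) = n₂/n₁ = tan 54.37° = 1.3952.
tan θ_B(2→3) = n₃/n₂ = tan 49.65° = 1.1771.
n₃/n₁ = 1.6423. Then tan θ_B(1→3) = n₃/n₁, so θ_B(1→3) = arctan(1.6423) = 58.66°.

θ_B ≈ 58.66°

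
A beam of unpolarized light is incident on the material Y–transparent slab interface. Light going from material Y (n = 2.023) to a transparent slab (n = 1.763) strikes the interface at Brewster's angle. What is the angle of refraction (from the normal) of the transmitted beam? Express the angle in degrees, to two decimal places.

First find Brewster's angle: tan θ_B = 1.763/2.023 = 0.8715, giving θ_B = 41.07°.
Since θ_B + θ_t = 90° at Brewster incidence, θ_t = 90° − 41.07° = 48.93°.

θ_t ≈ 48.93°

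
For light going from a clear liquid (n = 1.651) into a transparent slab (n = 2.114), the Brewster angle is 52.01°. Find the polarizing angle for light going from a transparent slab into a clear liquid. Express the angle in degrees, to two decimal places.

tan θ_B' = n₁/n₂ = 1/tan θ_B, so θ_B' = 90° − θ_B.
θ_B' = 90° − 52.01° = 37.99°.

θ_B' ≈ 37.99°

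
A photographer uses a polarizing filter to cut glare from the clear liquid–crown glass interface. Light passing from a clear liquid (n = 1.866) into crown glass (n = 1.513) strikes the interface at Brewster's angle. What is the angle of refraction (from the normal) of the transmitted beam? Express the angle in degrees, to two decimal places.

θ_t ≈ 50.96°

tan θ_B = n₂/n₁ = 1.513/1.866 = 0.8108, so θ_B = 39.04°.
At Brewster's angle the reflected and refracted rays are perpendicular, so θ_t = 90° − θ_B = 90° − 39.04° = 50.96°.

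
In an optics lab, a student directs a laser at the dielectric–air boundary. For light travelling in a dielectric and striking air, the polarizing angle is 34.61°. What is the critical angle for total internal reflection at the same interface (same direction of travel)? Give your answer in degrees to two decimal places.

θ_c ≈ 43.64°

n₂/n₁ = tan 34.61° = 0.6901; the critical angle satisfies sin θ_c = n₂/n₁.
θ_c = arcsin(0.6901) = 43.64°.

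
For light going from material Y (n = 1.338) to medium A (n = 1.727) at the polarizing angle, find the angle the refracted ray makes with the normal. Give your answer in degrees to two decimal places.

θ_t ≈ 37.77°

First find Brewster's angle: tan θ_B = 1.727/1.338 = 1.2907, giving θ_B = 52.23°.
At Brewster's angle the reflected and refracted rays are perpendicular, so θ_t = 90° − θ_B = 90° − 52.23° = 37.77°.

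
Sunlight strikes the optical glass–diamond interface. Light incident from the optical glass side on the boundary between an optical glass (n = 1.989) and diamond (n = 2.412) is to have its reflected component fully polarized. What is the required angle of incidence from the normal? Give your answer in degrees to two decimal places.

Here n₂/n₁ = 2.412/1.989 = 1.2127, and Brewster's law gives tan θ_B = n₂/n₁.
So θ_B = arctan 1.2127 = 50.49°.

θ_B ≈ 50.49°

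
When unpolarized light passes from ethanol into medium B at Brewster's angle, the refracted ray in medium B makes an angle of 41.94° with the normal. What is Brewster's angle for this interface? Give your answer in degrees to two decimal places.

At Brewster's angle the reflected and refracted rays are perpendicular, so θ_B + θ_t = 90°.
θ_B = 90° − 41.94° = 48.06°.

θ_B ≈ 48.06°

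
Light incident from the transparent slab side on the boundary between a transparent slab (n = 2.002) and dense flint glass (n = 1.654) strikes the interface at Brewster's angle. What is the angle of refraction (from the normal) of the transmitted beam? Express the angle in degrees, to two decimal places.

θ_B = arctan(n₂/n₁) = arctan(1.654/2.002) = 39.56°.
The refracted ray is perpendicular to the reflected ray, so θ_t = 90° − θ_B = 50.44°.

θ_t ≈ 50.44°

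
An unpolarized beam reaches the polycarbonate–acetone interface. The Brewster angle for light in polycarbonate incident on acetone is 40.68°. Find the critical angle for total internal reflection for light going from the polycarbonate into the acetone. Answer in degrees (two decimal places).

θ_c ≈ 59.26°

From Brewster, n₂/n₁ = tan θ_B = tan 40.68° = 0.8595.
Then sin θ_c = n₂/n₁ = 0.8595, so θ_c = arcsin 0.8595 = 59.26°.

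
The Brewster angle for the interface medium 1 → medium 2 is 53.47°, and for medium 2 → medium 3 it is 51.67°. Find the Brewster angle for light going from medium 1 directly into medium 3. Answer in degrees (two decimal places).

n₂/n₁ = tan 53.47° = 1.3499 and n₃/n₂ = tan 51.67° = 1.2649.
So n₃/n₁ = (n₂/n₁)(n₃/n₂) = 1.3499 × 1.2649 = 1.7075.
θ_B(1→3) = arctan(1.7075) = 59.64°.

θ_B ≈ 59.64°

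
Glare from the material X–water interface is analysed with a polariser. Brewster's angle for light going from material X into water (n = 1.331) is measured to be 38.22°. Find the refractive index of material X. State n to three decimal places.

n ≈ 1.690

At Brewster's angle, tan θ_B = n₂/n₁ with n₁ on the incident side (material X) and n₂ on the transmitted side (water).
n₁ = n₂ / tan θ_B = 1.331 / tan 38.22° = 1.690.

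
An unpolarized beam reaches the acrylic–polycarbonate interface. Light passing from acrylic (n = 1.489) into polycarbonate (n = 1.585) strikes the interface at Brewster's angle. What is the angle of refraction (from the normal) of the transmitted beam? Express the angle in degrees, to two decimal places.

tan θ_B = n₂/n₁ = 1.585/1.489 = 1.0645, so θ_B = 46.79°.
The refracted ray is perpendicular to the reflected ray, so θ_t = 90° − θ_B = 43.21°.

θ_t ≈ 43.21°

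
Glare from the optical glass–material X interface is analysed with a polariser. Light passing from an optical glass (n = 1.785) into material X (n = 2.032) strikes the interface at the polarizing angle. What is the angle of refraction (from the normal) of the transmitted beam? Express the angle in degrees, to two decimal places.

θ_t ≈ 41.30°

tan θ_B = n₂/n₁ = 2.032/1.785 = 1.1384, so θ_B = 48.70°.
Since θ_B + θ_t = 90° at Brewster incidence, θ_t = 90° − 48.70° = 41.30°.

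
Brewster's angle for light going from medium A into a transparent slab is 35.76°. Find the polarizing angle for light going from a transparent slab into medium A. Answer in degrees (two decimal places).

The two Brewster angles are complementary: θ_B' = 90° − θ_B = 90° − 35.76° = 54.24°.

θ_B' ≈ 54.24°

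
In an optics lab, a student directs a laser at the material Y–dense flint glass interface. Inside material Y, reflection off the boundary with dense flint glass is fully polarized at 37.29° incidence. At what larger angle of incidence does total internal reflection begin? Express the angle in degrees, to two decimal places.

From Brewster, n₂/n₁ = tan θ_B = tan 37.29° = 0.7615.
Then sin θ_c = n₂/n₁ = 0.7615, so θ_c = arcsin 0.7615 = 49.60°.

θ_c ≈ 49.60°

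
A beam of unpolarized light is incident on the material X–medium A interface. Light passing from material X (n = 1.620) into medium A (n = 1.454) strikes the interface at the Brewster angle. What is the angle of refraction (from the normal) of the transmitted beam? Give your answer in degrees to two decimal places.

θ_t ≈ 48.09°

tan θ_B = n₂/n₁ = 1.454/1.620 = 0.8975, so θ_B = 41.91°.
The refracted ray is perpendicular to the reflected ray, so θ_t = 90° − θ_B = 48.09°.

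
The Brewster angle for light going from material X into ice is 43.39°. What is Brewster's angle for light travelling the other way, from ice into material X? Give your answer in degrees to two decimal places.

θ_B' ≈ 46.61°

tan θ_B' = n₁/n₂ = 1/tan θ_B, so θ_B' = 90° − θ_B.
θ_B' = 90° − 43.39° = 46.61°.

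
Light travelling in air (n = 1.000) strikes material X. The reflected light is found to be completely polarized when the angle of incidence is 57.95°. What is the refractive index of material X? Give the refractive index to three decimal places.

Full polarization of the reflected beam means tan θ_B = n₂/n₁, where n₁ is the incident medium (air).
n₂ = n₁ tan θ_B = 1.000 × tan 57.95° = 1.597.

n ≈ 1.597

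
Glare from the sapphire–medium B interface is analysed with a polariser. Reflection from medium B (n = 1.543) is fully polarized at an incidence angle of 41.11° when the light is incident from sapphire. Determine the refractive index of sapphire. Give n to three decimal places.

Brewster's law: tan θ_B = n₂/n₁ (light incident in sapphire, refracted into medium B).
n₁ = n₂ / tan θ_B = 1.543 / tan 41.11° = 1.768.

n ≈ 1.768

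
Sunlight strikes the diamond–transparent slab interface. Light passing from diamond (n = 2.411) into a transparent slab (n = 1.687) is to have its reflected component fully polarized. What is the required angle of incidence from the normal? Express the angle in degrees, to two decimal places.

tan θ_B = n₂/n₁ = 1.687/2.411 = 0.6997.
So θ_B = arctan 0.6997 = 34.98°.

θ_B ≈ 34.98°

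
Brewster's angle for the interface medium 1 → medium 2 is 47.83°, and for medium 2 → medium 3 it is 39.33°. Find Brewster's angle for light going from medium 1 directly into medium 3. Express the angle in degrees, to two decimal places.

n₂/n₁ = tan 47.83° = 1.1040 and n₃/n₂ = tan 39.33° = 0.8194.
Multiplying, n₃/n₁ = 1.1040 × 0.8194 = 0.9046, and θ_B(1→3) = arctan 0.9046 = 42.13°.

θ_B ≈ 42.13°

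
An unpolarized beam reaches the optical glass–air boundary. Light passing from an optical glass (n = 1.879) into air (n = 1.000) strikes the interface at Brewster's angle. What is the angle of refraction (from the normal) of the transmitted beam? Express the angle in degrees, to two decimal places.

tan θ_B = n₂/n₁ = 1.000/1.879 = 0.5322, so θ_B = 28.02°.
The refracted ray is perpendicular to the reflected ray, so θ_t = 90° − θ_B = 61.98°.

θ_t ≈ 61.98°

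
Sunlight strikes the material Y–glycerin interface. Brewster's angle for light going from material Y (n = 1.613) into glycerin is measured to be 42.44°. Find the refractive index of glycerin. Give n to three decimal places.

At Brewster's angle, tan θ_B = n₂/n₁ with n₁ on the incident side (material Y) and n₂ on the transmitted side (glycerin).
n₂ = n₁ tan θ_B = 1.613 × tan 42.44° = 1.475.

n ≈ 1.475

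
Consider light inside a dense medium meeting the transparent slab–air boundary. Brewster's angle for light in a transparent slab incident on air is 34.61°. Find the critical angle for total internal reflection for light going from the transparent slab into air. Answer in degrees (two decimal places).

tan θ_B = n₂/n₁ = tan 34.61° = 0.6901.
Total internal reflection: sin θ_c = n₂/n₁ = 0.6901.
θ_c = arcsin(0.6901) = 43.64°.

θ_c ≈ 43.64°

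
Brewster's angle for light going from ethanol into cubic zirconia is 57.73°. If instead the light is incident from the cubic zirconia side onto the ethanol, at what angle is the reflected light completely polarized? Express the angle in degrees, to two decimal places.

tan θ_B' = n₁/n₂ = 1/tan θ_B, so θ_B' = 90° − θ_B.
θ_B' = 90° − 57.73° = 32.27°.

θ_B' ≈ 32.27°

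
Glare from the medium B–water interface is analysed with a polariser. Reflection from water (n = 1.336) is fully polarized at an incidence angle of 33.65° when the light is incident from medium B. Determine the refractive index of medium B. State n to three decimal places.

Brewster's law: tan θ_B = n₂/n₁ (light incident in medium B, refracted into water).
n₁ = n₂ / tan θ_B = 1.336 / tan 33.65° = 2.007.

n ≈ 2.007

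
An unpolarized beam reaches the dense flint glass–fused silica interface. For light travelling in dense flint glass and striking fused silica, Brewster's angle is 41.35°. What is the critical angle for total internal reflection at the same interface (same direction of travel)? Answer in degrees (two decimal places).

θ_c ≈ 61.65°

From Brewster, n₂/n₁ = tan θ_B = tan 41.35° = 0.8801.
Then sin θ_c = n₂/n₁ = 0.8801, so θ_c = arcsin 0.8801 = 61.65°.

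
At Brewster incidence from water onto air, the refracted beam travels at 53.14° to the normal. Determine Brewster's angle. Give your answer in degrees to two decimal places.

Brewster's condition makes the reflected and refracted beams perpendicular: θ_B + θ_t = 90°.
θ_B = 90° − 53.14° = 36.86°.

θ_B ≈ 36.86°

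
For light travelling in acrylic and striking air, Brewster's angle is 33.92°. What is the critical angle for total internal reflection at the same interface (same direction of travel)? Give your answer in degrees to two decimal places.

tan θ_B = n₂/n₁ = tan 33.92° = 0.6725.
Total internal reflection: sin θ_c = n₂/n₁ = 0.6725.
θ_c = arcsin(0.6725) = 42.26°.

θ_c ≈ 42.26°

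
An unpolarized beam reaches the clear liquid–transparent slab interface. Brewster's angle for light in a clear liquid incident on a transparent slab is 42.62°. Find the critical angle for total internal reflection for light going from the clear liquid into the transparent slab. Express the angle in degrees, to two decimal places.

n₂/n₁ = tan 42.62° = 0.9202; the critical angle satisfies sin θ_c = n₂/n₁.
θ_c = arcsin(0.9202) = 66.95°.

θ_c ≈ 66.95°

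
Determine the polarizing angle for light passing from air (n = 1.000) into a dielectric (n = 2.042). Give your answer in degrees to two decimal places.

θ_B ≈ 63.91°

Brewster's condition: tan θ_B = n₂/n₁ = 2.042/1.000 = 2.0420. Taking the arctangent, θ_B = 63.91°.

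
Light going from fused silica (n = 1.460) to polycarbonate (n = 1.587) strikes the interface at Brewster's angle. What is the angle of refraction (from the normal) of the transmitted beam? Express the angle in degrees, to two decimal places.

θ_t ≈ 42.61°

θ_B = arctan(n₂/n₁) = arctan(1.587/1.460) = 47.39°.
The refracted ray is perpendicular to the reflected ray, so θ_t = 90° − θ_B = 42.61°.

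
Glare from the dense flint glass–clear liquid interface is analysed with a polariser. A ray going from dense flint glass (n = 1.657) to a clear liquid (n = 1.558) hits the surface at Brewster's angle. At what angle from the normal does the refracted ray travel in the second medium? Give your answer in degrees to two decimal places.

θ_t ≈ 46.76°

tan θ_B = n₂/n₁ = 1.558/1.657 = 0.9403, so θ_B = 43.24°.
Since θ_B + θ_t = 90° at Brewster incidence, θ_t = 90° − 43.24° = 46.76°.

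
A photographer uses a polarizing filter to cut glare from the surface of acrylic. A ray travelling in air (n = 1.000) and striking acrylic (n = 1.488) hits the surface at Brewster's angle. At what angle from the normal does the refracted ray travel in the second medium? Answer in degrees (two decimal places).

First find Brewster's angle: tan θ_B = 1.488/1.000 = 1.4880, giving θ_B = 56.10°.
At Brewster's angle the reflected and refracted rays are perpendicular, so θ_t = 90° − θ_B = 90° − 56.10° = 33.90°.

θ_t ≈ 33.90°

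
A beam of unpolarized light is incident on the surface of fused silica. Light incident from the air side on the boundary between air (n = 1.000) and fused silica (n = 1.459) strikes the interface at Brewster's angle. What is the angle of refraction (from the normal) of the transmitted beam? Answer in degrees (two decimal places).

θ_t ≈ 34.43°

First find Brewster's angle: tan θ_B = 1.459/1.000 = 1.4590, giving θ_B = 55.57°.
Since θ_B + θ_t = 90° at Brewster incidence, θ_t = 90° − 55.57° = 34.43°.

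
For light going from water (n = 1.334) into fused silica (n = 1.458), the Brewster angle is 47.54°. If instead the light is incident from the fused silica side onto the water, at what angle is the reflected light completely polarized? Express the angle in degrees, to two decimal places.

tan θ_B' = n₁/n₂ = 1/tan θ_B, so θ_B' = 90° − θ_B.
θ_B' = 90° − 47.54° = 42.46°.

θ_B' ≈ 42.46°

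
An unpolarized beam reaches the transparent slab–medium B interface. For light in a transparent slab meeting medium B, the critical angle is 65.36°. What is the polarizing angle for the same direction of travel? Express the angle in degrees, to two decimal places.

sin θ_c = n₂/n₁, so n₂/n₁ = sin 65.36° = 0.9089.
Brewster: tan θ_B = n₂/n₁ = 0.9089.
θ_B = arctan(0.9089) = 42.27°.

θ_B ≈ 42.27°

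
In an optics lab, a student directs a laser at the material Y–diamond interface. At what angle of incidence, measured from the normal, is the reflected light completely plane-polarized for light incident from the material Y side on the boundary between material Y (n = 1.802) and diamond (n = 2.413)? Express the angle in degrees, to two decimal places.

θ_B ≈ 53.25°

The reflected p-component vanishes when tan θ_B = n₂/n₁.
Brewster's condition: tan θ_B = n₂/n₁ = 2.413/1.802 = 1.3391.
θ_B = arctan(1.3391) = 53.25°.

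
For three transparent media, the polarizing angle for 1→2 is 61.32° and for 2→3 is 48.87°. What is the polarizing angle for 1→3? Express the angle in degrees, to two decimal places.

n₂/n₁ = tan 61.32° = 1.8281 and n₃/n₂ = tan 48.87° = 1.1451.
n₃/n₁ = 2.0933. Then tan θ_B(1→3) = n₃/n₁, so θ_B(1→3) = arctan(2.0933) = 64.47°.

θ_B ≈ 64.47°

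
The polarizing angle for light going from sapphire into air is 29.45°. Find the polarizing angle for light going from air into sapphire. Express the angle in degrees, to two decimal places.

θ_B' ≈ 60.55°

The two Brewster angles are complementary: θ_B' = 90° − θ_B = 90° − 29.45° = 60.55°.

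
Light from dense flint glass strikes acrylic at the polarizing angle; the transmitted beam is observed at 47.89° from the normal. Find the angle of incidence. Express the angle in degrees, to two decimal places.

At Brewster's angle the reflected and refracted rays are perpendicular, so θ_B + θ_t = 90°.
So θ_B = 90° − θ_t = 90° − 47.89° = 42.11°.

θ_B ≈ 42.11°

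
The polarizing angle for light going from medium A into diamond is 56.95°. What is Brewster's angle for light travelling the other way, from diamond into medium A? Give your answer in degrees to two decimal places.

The two Brewster angles are complementary: θ_B' = 90° − θ_B = 90° − 56.95° = 33.05°.

θ_B' ≈ 33.05°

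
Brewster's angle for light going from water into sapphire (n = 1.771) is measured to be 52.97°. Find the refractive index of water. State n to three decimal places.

Brewster's law: tan θ_B = n₂/n₁ (light incident in water, refracted into sapphire).
n₁ = n₂ / tan θ_B = 1.771 / tan 52.97° = 1.336.

n ≈ 1.336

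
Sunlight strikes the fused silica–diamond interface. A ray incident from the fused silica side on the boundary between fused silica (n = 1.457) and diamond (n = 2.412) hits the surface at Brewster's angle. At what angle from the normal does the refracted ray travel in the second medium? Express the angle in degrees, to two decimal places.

θ_t ≈ 31.13°

First find Brewster's angle: tan θ_B = 2.412/1.457 = 1.6555, giving θ_B = 58.87°.
The refracted ray is perpendicular to the reflected ray, so θ_t = 90° − θ_B = 31.13°.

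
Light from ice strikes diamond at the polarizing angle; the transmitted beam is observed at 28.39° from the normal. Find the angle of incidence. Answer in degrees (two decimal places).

Brewster's condition makes the reflected and refracted beams perpendicular: θ_B + θ_t = 90°.
So θ_B = 90° − θ_t = 90° − 28.39° = 61.61°.

θ_B ≈ 61.61°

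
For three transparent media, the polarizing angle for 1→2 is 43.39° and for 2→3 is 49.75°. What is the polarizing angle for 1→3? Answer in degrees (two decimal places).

θ_B ≈ 48.15°

n₂/n₁ = tan 43.39° = 0.9453 and n₃/n₂ = tan 49.75° = 1.1812.
So n₃/n₁ = (n₂/n₁)(n₃/n₂) = 0.9453 × 1.1812 = 1.1167.
θ_B(1→3) = arctan(1.1167) = 48.15°.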